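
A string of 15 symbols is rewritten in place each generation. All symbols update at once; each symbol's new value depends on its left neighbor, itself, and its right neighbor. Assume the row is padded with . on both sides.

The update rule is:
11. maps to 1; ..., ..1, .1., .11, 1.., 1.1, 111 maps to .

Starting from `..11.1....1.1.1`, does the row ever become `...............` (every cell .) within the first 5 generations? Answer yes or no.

...1...........
...............
all cells are . at generation 2

yes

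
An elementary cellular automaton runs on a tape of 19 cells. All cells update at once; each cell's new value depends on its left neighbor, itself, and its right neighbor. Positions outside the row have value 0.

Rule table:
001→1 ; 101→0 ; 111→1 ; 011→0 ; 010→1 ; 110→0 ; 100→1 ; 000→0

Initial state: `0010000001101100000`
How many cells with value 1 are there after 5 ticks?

tick 1: 0111000010000010000
tick 2: 1010100111000111000
tick 3: 1010111010101010100
tick 4: 1010010010101010110
tick 5: 1011111110101010001
count of 1: 12

12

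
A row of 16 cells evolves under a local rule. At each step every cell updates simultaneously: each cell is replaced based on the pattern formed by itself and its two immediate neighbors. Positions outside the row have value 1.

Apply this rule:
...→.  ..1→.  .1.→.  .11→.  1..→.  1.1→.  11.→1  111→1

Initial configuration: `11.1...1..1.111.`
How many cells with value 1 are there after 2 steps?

3

step 1: 11...........11.
step 2: 11............1.
count of 1: 3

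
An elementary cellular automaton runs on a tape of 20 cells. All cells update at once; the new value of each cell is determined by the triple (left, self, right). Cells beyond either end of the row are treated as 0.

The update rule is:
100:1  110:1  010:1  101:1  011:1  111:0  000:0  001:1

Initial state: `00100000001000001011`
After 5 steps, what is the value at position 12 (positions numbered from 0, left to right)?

0

01110000011100011111
11011000110110110001
11111101111111111011
10000111000000001111
11001101100000011001
position 12 holds 0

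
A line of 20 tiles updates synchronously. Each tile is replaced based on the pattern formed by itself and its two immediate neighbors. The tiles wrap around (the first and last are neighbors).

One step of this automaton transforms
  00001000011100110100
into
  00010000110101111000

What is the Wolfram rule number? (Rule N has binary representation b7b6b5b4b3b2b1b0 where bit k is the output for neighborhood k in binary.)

position 10: 111 → 0  (bit 7 = 0)
position 11: 110 → 1  (bit 6 = 1)
position 16: 101 → 1  (bit 5 = 1)
position 5: 100 → 0  (bit 4 = 0)
position 9: 011 → 1  (bit 3 = 1)
position 4: 010 → 0  (bit 2 = 0)
position 3: 001 → 1  (bit 1 = 1)
position 0: 000 → 0  (bit 0 = 0)
bits b7..b0 = 01101010 = 106

106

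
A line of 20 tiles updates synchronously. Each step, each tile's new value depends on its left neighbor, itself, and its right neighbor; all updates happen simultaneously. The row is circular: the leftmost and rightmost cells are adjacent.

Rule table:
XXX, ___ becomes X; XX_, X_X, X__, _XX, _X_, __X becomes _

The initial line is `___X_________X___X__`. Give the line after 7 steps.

step 1: XX___XXXXXXX___X___X
step 2: X__X__XXXXX__X___X__
step 3: _______XXX_____X____
step 4: XXXXXX__X__XXX___XXX
step 5: XXXXX_______X__X__XX
step 6: XXXX__XXXXX________X
step 7: XXX____XXX__XXXXXX__

XXX____XXX__XXXXXX__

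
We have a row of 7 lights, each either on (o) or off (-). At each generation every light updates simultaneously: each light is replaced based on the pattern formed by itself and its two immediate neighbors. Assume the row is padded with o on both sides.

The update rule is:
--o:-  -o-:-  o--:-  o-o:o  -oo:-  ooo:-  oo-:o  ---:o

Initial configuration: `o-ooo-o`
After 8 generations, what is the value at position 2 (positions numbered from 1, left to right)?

-

generation 1: oo--oo-
generation 2: -o---oo
generation 3: o--o---
generation 4: o----o-
generation 5: o-oo--o
generation 6: oo-o---
generation 7: -oo--o-
generation 8: o-o---o
position 2 holds -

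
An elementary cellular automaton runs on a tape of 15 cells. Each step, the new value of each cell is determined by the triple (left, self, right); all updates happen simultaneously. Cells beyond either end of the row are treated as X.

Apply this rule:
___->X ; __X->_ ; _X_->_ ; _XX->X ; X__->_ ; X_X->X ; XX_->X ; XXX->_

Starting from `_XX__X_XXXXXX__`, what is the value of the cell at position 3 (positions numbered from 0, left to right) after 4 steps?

_

XXX___XX____X__
__X_X_XX_XX____
___X_XXXXXX_XX_
_X__XX____XXXXX
position 3 holds _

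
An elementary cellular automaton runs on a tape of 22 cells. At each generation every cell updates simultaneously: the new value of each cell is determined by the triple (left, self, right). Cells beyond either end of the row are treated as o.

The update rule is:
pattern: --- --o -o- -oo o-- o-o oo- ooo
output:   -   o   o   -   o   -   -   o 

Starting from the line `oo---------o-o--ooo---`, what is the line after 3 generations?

generation 1: o-o-------oo-ooo-o-o-o
generation 2: --oo-----o----o--o-o--
generation 3: oo--o---ooo--ooooo-ooo

oo--o---ooo--ooooo-ooo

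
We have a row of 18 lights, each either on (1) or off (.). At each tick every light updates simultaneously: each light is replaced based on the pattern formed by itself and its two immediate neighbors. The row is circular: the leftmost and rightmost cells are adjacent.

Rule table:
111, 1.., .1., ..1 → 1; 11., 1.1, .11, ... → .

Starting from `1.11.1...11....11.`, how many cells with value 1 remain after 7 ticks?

8

1....11.1..1..1...
11..1...11111111.1
1.1111.1.111111...
1..11..1..1111.1.1
.11..11111.11..1..
1..11.111....1111.
111....1.1..1.11..
count of 1: 8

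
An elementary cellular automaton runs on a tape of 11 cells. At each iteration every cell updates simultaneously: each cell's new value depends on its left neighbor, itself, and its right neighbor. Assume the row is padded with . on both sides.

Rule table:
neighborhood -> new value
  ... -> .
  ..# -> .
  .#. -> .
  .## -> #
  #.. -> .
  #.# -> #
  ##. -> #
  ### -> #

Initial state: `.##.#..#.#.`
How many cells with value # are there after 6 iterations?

3

.###....#..
.###.......
.###.......  (fixed point — unchanged through iteration 6)
count of #: 3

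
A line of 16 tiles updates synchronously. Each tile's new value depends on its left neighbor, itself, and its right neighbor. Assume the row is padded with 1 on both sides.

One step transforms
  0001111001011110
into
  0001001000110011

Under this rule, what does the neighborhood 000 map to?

0

At position 1 the neighborhood is 000; the next row has 0 there.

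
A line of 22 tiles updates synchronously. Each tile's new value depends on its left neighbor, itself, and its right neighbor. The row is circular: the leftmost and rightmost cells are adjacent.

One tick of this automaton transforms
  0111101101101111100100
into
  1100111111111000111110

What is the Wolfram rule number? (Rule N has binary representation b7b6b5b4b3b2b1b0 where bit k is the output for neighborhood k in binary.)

126

position 2: 111 → 0  (bit 7 = 0)
position 4: 110 → 1  (bit 6 = 1)
position 5: 101 → 1  (bit 5 = 1)
position 17: 100 → 1  (bit 4 = 1)
position 1: 011 → 1  (bit 3 = 1)
position 19: 010 → 1  (bit 2 = 1)
position 0: 001 → 1  (bit 1 = 1)
position 21: 000 → 0  (bit 0 = 0)
bits b7..b0 = 01111110 = 126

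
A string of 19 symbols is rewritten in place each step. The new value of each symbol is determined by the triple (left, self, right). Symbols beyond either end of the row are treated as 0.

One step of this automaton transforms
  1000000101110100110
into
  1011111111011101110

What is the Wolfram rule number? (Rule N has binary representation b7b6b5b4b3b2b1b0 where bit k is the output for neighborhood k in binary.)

111

position 10: 111 → 0  (bit 7 = 0)
position 11: 110 → 1  (bit 6 = 1)
position 8: 101 → 1  (bit 5 = 1)
position 1: 100 → 0  (bit 4 = 0)
position 9: 011 → 1  (bit 3 = 1)
position 0: 010 → 1  (bit 2 = 1)
position 6: 001 → 1  (bit 1 = 1)
position 2: 000 → 1  (bit 0 = 1)
bits b7..b0 = 01101111 = 111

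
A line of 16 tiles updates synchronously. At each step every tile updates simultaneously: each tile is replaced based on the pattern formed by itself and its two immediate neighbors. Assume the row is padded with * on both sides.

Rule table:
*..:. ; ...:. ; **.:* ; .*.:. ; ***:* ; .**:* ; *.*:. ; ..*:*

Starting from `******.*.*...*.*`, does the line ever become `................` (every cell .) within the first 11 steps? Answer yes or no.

******......*..*
******.....*..**
******....*..***
******...*..****
******..*..*****
******.*..******
******...*******
******..********
******.*********
******.*********  (fixed point — unchanged through step 11)
step 11 is ******.*********, still not uniform .

no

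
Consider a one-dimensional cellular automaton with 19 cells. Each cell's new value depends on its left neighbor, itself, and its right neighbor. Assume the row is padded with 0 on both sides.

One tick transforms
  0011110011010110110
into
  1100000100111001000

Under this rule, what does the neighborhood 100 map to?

0

At position 6 the neighborhood is 100; the next row has 0 there.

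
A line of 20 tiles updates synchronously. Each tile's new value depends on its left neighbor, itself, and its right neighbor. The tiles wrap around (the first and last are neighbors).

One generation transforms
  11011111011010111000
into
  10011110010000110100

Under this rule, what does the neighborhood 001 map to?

0

At position 19 the neighborhood is 001; the next row has 0 there.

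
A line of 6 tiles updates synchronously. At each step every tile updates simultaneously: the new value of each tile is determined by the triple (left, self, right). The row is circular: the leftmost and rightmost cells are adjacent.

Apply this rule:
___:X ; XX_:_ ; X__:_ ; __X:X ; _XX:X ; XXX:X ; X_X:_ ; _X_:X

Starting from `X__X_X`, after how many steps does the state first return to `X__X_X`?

6

step 1: __XX_X
step 2: _XX__X
step 3: _X__XX
step 4: _X_XX_
step 5: XX_X__
step 6: X__X_X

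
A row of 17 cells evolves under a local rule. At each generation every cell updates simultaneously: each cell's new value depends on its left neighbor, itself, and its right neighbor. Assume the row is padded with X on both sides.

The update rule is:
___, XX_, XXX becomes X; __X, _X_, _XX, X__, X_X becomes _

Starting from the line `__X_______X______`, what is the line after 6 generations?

generation 1: ____XXXXX___XXXX_
generation 2: _XX__XXXX_X__XXX_
generation 3: __X___XXX_____XX_
generation 4: ____X__XX_XXX__X_
generation 5: _XX_____X__XX____
generation 6: __X_XXX_____X_XX_

__X_XXX_____X_XX_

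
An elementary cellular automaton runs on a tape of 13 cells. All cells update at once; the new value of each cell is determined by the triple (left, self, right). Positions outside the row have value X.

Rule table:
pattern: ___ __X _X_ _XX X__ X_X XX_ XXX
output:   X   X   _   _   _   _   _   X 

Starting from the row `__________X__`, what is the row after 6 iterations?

__X____X__X__

iteration 1: _XXXXXXXXX__X
iteration 2: __XXXXXXX__X_
iteration 3: _X_XXXXX__X__
iteration 4: ____XXX__X__X
iteration 5: _XXX_X__X__X_
iteration 6: __X____X__X__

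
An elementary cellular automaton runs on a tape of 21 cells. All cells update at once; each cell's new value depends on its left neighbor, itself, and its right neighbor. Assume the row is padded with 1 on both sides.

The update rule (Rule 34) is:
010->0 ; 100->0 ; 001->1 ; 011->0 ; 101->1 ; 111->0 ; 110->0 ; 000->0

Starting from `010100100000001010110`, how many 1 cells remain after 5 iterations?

iteration 1: 101001000000010101001
iteration 2: 010010000000101010010
iteration 3: 100100000001010100101
iteration 4: 001000000010101001010
iteration 5: 010000000101010010101
count of 1: 7

7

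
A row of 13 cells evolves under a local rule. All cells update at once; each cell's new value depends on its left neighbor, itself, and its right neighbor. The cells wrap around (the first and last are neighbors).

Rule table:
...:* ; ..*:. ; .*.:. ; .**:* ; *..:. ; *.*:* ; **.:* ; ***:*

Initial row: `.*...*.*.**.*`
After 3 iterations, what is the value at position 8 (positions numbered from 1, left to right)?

*

iteration 1: *..*..*.****.
iteration 2: .......******
iteration 3: .*****.******
position 8 holds *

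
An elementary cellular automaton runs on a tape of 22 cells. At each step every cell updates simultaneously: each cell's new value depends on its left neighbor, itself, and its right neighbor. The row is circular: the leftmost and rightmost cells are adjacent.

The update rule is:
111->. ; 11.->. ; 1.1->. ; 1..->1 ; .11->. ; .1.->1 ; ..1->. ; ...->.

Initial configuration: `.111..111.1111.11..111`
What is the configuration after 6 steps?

....1............1....
....11...........11...
......1............1..
......11...........11.
........1............1
1.......11...........1

1.......11...........1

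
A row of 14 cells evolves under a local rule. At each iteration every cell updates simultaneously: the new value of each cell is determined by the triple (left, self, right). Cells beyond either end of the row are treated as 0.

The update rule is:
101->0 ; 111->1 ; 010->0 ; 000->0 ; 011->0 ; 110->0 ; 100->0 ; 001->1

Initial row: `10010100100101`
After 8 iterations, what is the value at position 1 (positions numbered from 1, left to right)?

00100001001000
01000010010000
10000100100000
00001001000000
00010010000000
00100100000000
01001000000000
10010000000000
position 1 holds 1

1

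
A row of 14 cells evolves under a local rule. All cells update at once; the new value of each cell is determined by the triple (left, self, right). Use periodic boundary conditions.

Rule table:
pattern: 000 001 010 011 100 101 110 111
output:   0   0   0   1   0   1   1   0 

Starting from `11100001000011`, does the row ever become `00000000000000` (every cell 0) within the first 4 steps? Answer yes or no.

step 1: 00100000000010
step 2: 00000000000000
all cells are 0 at step 2

yes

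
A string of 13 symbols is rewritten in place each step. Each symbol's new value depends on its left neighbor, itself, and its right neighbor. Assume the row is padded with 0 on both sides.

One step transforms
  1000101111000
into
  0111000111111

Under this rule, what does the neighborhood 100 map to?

At position 1 the neighborhood is 100; the next row has 1 there.

1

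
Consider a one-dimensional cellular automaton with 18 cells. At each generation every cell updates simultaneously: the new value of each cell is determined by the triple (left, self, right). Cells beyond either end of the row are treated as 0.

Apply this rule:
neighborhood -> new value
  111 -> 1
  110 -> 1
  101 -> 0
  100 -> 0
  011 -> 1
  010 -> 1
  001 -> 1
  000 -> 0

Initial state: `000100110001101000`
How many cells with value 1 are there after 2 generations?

11

001101110011101000
011101110111101000
count of 1: 11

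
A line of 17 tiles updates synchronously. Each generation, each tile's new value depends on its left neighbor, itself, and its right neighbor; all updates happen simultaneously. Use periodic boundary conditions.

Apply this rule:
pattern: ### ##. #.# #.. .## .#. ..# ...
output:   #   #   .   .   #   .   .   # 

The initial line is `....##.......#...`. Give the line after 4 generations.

###.##.#####...##
###.##.#####.#.##
###.##.#####...##  (repeats generation 1; period 2)
generation 4: ###.##.#####.#.##

###.##.#####.#.##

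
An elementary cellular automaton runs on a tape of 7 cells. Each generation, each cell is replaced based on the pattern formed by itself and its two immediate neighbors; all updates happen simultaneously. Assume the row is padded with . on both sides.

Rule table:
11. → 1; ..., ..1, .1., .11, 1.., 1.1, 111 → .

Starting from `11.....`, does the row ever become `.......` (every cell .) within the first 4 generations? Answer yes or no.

generation 1: .1.....
generation 2: .......
all cells are . at generation 2

yes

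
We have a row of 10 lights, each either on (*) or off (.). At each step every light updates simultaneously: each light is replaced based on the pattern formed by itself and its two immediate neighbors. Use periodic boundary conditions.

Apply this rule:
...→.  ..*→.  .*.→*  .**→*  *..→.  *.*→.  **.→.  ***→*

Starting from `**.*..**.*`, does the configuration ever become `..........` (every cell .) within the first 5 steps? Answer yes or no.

no

*..*..*..*
...*..*..*
...*..*..*  (fixed point — unchanged through step 5)
step 5 is ...*..*..*, still not uniform .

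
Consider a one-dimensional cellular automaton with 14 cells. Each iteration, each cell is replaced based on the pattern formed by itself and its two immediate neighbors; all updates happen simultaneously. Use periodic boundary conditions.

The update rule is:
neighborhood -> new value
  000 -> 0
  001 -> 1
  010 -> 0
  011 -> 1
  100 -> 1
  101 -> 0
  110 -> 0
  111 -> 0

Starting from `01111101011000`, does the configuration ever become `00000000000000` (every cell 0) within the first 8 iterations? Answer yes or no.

11000000010100
10100000100011
00010001010110
00101010000101
11000001001000
10100010110101
00010100100001
10100011010010
iteration 8 is 10100011010010, still not uniform 0

no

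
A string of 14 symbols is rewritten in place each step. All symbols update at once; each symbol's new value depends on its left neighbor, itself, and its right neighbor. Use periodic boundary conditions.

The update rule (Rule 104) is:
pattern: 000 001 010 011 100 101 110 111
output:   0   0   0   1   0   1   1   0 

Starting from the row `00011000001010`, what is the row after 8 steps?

00011000000000

00011000000100
00011000000000
00011000000000  (fixed point — unchanged through step 8)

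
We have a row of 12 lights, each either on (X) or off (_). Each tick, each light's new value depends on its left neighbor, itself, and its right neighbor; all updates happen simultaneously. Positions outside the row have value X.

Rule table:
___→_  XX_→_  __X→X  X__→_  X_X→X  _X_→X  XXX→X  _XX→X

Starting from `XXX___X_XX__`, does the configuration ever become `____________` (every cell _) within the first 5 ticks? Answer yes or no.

no

tick 1: XX___XXXX__X
tick 2: X___XXXX__XX
tick 3: ___XXXX__XXX
tick 4: __XXXX__XXXX
tick 5: _XXXX__XXXXX
tick 5 is _XXXX__XXXXX, still not uniform _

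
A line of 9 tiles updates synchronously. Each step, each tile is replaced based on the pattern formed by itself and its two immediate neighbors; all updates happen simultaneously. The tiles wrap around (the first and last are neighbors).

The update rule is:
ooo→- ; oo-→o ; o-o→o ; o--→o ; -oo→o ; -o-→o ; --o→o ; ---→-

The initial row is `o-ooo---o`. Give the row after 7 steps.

ooo-oo-oo
--oooooo-
-oo----oo
oooo--ooo
---oooo--
--oo--oo-
-oooooooo

-oooooooo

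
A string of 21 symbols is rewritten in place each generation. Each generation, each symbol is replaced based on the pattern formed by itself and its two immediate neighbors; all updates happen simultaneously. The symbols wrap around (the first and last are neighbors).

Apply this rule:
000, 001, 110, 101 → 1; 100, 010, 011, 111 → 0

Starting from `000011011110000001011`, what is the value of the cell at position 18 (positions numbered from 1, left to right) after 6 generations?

1

011101100010111110101
100110101101000011010
001011010110011101101
010101101010100110110
101010110101001011010
010101011010010101101
position 18 holds 1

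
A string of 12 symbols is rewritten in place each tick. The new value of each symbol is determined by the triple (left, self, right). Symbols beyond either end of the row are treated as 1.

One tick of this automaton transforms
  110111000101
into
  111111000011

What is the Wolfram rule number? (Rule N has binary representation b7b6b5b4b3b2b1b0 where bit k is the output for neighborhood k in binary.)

position 0: 111 → 1  (bit 7 = 1)
position 1: 110 → 1  (bit 6 = 1)
position 2: 101 → 1  (bit 5 = 1)
position 6: 100 → 0  (bit 4 = 0)
position 3: 011 → 1  (bit 3 = 1)
position 9: 010 → 0  (bit 2 = 0)
position 8: 001 → 0  (bit 1 = 0)
position 7: 000 → 0  (bit 0 = 0)
bits b7..b0 = 11101000 = 232

232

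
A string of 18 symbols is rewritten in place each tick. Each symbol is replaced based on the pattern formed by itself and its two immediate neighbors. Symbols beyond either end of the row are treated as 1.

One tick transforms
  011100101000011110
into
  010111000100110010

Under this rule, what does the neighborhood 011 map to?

At position 1 the neighborhood is 011; the next row has 1 there.

1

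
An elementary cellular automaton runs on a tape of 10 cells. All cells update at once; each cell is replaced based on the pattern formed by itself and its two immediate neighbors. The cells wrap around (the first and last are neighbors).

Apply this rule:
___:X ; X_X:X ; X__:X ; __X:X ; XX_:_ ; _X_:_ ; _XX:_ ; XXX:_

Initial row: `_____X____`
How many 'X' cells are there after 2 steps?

step 1: XXXXX_XXXX
step 2: _____X____
count of X: 1

1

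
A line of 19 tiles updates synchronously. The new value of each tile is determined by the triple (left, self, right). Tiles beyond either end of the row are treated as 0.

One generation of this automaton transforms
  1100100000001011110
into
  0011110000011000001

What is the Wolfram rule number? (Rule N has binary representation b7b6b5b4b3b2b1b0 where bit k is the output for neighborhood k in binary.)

position 15: 111 → 0  (bit 7 = 0)
position 1: 110 → 0  (bit 6 = 0)
position 13: 101 → 0  (bit 5 = 0)
position 2: 100 → 1  (bit 4 = 1)
position 0: 011 → 0  (bit 3 = 0)
position 4: 010 → 1  (bit 2 = 1)
position 3: 001 → 1  (bit 1 = 1)
position 6: 000 → 0  (bit 0 = 0)
bits b7..b0 = 00010110 = 22

22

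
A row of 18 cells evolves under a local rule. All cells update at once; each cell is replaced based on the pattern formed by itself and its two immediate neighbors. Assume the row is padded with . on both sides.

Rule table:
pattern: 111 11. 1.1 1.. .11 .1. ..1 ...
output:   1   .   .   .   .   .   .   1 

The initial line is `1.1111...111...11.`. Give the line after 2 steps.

...11..1..1..1....
11.............111

11.............111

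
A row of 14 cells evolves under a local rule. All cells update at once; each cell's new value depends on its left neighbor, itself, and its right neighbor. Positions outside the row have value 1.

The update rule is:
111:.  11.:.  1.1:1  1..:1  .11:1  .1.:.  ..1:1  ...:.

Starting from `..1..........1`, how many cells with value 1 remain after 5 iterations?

9

iteration 1: 11.1........11
iteration 2: ..1.1......11.
iteration 3: 11.1.1....11.1
iteration 4: ..1.1.1..11.11
iteration 5: 11.1.1.111.11.
count of 1: 9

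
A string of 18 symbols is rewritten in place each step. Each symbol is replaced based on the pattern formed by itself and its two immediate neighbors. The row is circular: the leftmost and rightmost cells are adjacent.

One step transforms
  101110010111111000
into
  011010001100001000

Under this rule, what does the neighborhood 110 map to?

1

At position 4 the neighborhood is 110; the next row has 1 there.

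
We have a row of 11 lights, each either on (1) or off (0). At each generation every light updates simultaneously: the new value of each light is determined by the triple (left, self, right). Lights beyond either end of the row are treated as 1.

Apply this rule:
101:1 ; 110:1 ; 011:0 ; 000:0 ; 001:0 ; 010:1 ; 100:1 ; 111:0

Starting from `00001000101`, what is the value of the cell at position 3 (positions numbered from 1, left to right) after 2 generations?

0

10001100110
11000110011
position 3 holds 0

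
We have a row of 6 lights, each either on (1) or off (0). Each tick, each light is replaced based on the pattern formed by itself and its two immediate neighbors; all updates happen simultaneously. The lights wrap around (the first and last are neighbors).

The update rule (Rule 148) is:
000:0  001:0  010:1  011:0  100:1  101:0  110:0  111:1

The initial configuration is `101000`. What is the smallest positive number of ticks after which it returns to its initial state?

6

tick 1: 101100
tick 2: 100010
tick 3: 110010
tick 4: 001010
tick 5: 001011
tick 6: 101000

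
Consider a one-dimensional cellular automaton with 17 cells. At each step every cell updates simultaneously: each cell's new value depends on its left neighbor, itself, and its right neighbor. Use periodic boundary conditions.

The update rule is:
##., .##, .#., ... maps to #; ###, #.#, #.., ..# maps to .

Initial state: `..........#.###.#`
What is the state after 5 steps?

.########.#.#.#.#
.#......#.#.#.#.#
.#.####.#.#.#.#.#
.#.#..#.#.#.#.#.#
.#.#..#.#.#.#.#.#

.#.#..#.#.#.#.#.#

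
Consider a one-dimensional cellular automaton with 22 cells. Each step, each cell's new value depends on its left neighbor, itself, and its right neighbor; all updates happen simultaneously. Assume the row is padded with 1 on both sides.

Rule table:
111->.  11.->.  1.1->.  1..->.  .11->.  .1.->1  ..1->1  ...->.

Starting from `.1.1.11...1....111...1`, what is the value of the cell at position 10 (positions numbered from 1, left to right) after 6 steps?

.1.1.....11...1.....1.
.1.1....1....11....11.
.1.1...11...1.....1...
.1.1..1....11....11..1
.1.1.11...1.....1...1.
.1.1.....11....11..11.
position 10 holds 1

1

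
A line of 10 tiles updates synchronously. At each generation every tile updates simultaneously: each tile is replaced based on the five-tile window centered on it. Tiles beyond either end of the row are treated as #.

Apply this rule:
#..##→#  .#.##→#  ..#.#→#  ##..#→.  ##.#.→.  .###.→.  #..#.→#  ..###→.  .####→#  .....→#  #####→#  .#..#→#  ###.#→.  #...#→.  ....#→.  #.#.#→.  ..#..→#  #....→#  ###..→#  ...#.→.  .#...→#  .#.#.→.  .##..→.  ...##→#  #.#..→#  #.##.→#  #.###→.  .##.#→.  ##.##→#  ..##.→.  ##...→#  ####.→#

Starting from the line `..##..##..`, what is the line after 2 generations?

generation 1: .#...#...#
generation 2: .##..##.#.

.##..##.#.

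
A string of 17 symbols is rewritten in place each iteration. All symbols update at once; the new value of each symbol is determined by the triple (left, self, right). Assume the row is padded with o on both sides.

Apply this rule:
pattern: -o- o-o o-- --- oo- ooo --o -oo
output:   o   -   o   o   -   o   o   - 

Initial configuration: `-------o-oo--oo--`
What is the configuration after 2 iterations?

oooooooo---oo--oo
ooooooo-ooo--oo-o

ooooooo-ooo--oo-o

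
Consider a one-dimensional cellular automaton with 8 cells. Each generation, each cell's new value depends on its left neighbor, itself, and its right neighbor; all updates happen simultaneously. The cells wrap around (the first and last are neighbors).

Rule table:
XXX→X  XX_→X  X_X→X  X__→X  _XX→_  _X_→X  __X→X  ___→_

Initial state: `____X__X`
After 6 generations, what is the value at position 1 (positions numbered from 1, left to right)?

X

X__XXXXX
XXX_XXXX
XXXX_XXX
XXXXX_XX
XXXXXX_X
XXXXXXX_
position 1 holds X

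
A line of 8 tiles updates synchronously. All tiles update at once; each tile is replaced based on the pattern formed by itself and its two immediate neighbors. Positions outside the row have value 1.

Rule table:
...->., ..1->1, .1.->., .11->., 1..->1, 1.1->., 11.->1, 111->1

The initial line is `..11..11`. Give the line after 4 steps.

11.111.1
11..11..
1111.111
1111..11

1111..11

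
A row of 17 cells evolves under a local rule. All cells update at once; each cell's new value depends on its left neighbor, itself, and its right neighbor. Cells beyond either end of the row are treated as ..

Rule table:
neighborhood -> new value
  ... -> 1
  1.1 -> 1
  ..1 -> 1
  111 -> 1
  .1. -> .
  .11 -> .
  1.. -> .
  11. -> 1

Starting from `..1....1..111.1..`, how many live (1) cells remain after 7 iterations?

9

iteration 1: 11..111..1.111..1
iteration 2: .1.1.11.1.1.11.1.
iteration 3: 1.1.1.11.1.1.11..
iteration 4: .1.1.1.11.1.1.1.1
iteration 5: 1.1.1.1.11.1.1.1.
iteration 6: .1.1.1.1.11.1.1..
iteration 7: 1.1.1.1.1.11.1..1
count of 1: 9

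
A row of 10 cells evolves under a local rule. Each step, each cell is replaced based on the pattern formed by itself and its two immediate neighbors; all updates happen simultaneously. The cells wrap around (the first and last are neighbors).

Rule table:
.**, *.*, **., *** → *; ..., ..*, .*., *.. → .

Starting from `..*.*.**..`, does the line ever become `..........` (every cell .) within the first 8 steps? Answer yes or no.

...*.***..
....****..
....****..  (fixed point — unchanged through step 8)
step 8 is ....****.., still not uniform .

no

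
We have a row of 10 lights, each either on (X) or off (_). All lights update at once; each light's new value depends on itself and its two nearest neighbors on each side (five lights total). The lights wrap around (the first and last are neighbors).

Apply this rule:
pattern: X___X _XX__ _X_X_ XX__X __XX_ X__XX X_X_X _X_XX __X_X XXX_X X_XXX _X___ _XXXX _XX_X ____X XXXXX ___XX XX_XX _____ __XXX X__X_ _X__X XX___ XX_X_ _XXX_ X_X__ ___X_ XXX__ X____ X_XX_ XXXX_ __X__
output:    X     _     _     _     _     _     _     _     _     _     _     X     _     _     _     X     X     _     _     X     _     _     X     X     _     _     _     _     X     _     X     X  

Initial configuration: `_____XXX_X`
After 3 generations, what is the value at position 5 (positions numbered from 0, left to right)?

XX__XX__X_
__________
__________
position 5 holds _

_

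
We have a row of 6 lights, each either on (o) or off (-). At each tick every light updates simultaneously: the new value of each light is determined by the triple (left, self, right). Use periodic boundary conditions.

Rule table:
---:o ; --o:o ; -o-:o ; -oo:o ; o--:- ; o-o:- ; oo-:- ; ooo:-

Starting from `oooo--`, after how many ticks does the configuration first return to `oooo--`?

tick 1: o----o
tick 2: --oooo
tick 3: -oo---
tick 4: oo--oo
tick 5: ---oo-
tick 6: oooo--

6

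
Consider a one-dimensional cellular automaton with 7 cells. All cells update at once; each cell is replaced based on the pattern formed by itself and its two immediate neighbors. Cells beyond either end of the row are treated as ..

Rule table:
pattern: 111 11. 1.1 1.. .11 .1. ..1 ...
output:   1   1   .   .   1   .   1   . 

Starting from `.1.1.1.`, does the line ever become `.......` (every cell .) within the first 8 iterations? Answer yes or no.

yes

iteration 1: 1......
iteration 2: .......
all cells are . at iteration 2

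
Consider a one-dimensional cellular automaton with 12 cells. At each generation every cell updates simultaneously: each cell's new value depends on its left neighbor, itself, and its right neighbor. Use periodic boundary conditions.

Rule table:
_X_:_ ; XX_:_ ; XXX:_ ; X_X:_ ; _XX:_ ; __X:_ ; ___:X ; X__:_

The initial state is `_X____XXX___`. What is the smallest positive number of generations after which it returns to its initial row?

2

___XX_____XX
_X____XXX___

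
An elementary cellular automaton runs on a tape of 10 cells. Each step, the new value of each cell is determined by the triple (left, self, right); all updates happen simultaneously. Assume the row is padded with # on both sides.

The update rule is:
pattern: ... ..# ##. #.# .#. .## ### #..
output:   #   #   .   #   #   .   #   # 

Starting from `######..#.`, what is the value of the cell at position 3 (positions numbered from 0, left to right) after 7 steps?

.

#####.####
####.#.###
###.###.##
##.#.#.#.#
#.#######.
.#.#####.#
###.###.#.
position 3 holds .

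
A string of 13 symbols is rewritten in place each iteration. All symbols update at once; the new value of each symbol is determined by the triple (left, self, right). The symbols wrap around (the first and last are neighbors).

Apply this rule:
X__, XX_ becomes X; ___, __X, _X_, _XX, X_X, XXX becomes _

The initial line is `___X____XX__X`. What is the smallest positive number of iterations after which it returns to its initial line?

13

X___X____XX__
_X___X____XX_
__X___X____XX
X__X___X____X
XX__X___X____
_XX__X___X___
__XX__X___X__
___XX__X___X_
____XX__X___X
X____XX__X___
_X____XX__X__
__X____XX__X_
___X____XX__X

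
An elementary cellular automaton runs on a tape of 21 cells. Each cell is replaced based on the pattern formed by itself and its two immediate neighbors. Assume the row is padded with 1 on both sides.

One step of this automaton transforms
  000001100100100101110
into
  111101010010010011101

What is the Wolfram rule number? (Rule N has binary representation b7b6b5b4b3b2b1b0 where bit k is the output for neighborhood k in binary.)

position 18: 111 → 1  (bit 7 = 1)
position 6: 110 → 0  (bit 6 = 0)
position 16: 101 → 1  (bit 5 = 1)
position 0: 100 → 1  (bit 4 = 1)
position 5: 011 → 1  (bit 3 = 1)
position 9: 010 → 0  (bit 2 = 0)
position 4: 001 → 0  (bit 1 = 0)
position 1: 000 → 1  (bit 0 = 1)
bits b7..b0 = 10111001 = 185

185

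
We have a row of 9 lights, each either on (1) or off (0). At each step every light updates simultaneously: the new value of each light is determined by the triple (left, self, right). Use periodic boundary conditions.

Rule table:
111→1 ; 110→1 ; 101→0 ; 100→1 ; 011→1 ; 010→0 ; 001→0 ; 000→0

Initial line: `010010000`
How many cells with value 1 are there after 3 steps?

001001000
000100100
000010010
count of 1: 2

2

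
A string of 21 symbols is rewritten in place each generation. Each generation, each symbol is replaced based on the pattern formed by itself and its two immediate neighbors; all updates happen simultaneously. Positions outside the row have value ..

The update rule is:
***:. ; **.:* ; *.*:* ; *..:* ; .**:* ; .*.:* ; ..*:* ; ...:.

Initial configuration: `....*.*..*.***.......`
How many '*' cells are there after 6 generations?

...*********.**......
..**.......*****.....
.****.....**...**....
**..**...****.****...
*******.**..***..**..
*.....*******.******.
count of *: 14

14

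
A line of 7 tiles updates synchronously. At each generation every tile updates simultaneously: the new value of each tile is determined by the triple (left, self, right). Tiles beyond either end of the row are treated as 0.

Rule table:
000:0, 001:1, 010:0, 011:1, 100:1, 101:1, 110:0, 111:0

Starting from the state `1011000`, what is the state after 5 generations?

1010101

0110100
1101010
1010101
0101010
1010101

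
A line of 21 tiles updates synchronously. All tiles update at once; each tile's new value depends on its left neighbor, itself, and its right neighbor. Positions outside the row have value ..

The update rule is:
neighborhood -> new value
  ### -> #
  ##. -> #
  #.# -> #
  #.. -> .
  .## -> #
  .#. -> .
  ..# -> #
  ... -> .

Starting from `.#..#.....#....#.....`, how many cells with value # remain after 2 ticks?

#..#.....#....#......
..#.....#....#.......
count of #: 3

3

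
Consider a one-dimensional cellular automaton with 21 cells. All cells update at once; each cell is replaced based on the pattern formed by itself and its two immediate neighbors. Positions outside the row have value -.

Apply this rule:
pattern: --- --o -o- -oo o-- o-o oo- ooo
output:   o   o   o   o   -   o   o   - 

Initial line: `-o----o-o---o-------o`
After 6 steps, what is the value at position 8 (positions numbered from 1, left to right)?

o

oo-oooooo-ooo-ooooooo
oooo----ooo-ooo-----o
o--o-oooo-ooo-o-ooooo
o-oooo--ooo-ooooo---o
ooo--o-oo-ooo---o-ooo
o-o-ooooooo-o-ooooo-o
position 8 holds o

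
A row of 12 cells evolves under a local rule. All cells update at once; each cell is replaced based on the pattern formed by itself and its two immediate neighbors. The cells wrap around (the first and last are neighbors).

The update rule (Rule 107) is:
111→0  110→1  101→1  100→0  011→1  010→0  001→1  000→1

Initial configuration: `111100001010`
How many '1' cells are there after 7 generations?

9

100101110101
101011011011
110111111110
111100000011
000101111110
111011000010
101111011101
count of 1: 9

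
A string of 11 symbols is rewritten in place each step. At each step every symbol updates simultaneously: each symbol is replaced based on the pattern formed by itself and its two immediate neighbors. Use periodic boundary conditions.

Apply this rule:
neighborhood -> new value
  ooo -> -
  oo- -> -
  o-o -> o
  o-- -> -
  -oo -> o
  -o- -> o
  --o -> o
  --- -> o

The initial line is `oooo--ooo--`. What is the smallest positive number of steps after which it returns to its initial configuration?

o----oo---o
--oooo--ooo
-oo----oo--
oo--oooo--o
---oo----oo
-ooo--oooo-
oo---oo----
o--ooo--ooo
--oo---oo--
ooo--ooo--o
----oo---oo
-oooo--ooo-
oo----oo---
o--oooo--oo
--oo----oo-
ooo--oooo--
o---oo----o
--ooo--oooo
-oo---oo---
oo--ooo--oo
---oo---oo-
oooo--ooo--

22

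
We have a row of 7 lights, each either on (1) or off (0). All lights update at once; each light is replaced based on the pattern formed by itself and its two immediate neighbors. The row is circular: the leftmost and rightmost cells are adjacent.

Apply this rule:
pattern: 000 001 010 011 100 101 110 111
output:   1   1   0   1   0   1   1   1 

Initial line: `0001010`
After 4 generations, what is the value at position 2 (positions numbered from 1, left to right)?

1

1110100
1111001
1111011
1111111
position 2 holds 1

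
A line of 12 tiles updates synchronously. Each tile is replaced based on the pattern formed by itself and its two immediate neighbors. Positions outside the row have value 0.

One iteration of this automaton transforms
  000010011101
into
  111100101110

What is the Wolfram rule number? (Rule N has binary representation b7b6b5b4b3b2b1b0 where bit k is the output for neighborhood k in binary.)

position 8: 111 → 1  (bit 7 = 1)
position 9: 110 → 1  (bit 6 = 1)
position 10: 101 → 1  (bit 5 = 1)
position 5: 100 → 0  (bit 4 = 0)
position 7: 011 → 0  (bit 3 = 0)
position 4: 010 → 0  (bit 2 = 0)
position 3: 001 → 1  (bit 1 = 1)
position 0: 000 → 1  (bit 0 = 1)
bits b7..b0 = 11100011 = 227

227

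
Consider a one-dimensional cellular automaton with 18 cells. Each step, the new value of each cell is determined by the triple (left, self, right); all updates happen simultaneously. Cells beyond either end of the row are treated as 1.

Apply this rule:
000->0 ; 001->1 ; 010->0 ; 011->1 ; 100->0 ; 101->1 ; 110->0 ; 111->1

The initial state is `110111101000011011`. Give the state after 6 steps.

101000011011111111

101111010000110111
011110100001101111
111101000011011111
111010000110111111
110100001101111111
101000011011111111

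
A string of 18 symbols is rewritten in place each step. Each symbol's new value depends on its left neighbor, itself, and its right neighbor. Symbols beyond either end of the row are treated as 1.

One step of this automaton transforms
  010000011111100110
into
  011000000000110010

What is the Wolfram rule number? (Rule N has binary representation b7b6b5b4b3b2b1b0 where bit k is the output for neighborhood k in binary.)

position 8: 111 → 0  (bit 7 = 0)
position 12: 110 → 1  (bit 6 = 1)
position 0: 101 → 0  (bit 5 = 0)
position 2: 100 → 1  (bit 4 = 1)
position 7: 011 → 0  (bit 3 = 0)
position 1: 010 → 1  (bit 2 = 1)
position 6: 001 → 0  (bit 1 = 0)
position 3: 000 → 0  (bit 0 = 0)
bits b7..b0 = 01010100 = 84

84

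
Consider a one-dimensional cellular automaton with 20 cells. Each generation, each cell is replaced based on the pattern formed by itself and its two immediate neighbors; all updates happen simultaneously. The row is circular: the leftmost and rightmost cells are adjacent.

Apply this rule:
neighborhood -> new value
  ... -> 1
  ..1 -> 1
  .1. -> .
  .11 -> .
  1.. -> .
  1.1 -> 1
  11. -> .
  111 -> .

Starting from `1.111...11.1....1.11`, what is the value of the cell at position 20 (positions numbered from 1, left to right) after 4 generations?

.

.1....11..1..111.1..
1..111...1..1...1..1
..1....11..1..11..1.
11..111...1..1...1..
position 20 holds .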